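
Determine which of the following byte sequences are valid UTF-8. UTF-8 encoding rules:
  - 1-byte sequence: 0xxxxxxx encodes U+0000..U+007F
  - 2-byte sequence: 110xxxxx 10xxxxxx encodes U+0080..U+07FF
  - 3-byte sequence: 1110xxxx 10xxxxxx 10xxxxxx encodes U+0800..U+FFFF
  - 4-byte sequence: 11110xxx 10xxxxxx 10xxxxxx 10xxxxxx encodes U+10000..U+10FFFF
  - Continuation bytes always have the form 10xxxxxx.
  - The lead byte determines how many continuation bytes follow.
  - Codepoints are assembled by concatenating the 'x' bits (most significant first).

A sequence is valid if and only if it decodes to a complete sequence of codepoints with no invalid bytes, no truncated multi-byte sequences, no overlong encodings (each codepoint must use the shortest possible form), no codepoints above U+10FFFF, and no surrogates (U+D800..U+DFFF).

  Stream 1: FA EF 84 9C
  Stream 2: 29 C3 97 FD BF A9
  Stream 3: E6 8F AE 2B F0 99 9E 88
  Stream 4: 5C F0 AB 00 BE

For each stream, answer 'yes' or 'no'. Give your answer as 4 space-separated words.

Stream 1: error at byte offset 0. INVALID
Stream 2: error at byte offset 3. INVALID
Stream 3: decodes cleanly. VALID
Stream 4: error at byte offset 3. INVALID

Answer: no no yes no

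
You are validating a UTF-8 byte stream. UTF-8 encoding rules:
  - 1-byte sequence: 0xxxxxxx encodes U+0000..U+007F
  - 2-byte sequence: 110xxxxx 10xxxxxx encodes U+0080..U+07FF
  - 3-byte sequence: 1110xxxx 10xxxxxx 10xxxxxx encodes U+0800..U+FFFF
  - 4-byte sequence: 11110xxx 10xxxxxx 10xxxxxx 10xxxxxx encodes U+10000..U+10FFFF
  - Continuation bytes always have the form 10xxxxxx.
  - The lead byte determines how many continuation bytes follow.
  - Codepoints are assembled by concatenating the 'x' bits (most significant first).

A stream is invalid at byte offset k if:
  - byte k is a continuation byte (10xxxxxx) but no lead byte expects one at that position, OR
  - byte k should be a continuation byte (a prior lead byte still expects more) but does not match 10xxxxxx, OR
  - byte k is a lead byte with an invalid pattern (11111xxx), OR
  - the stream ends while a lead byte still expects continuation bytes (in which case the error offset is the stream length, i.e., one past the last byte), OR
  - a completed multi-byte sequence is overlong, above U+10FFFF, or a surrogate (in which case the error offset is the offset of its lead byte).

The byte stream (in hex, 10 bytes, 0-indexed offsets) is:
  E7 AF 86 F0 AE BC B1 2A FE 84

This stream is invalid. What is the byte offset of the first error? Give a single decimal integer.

Byte[0]=E7: 3-byte lead, need 2 cont bytes. acc=0x7
Byte[1]=AF: continuation. acc=(acc<<6)|0x2F=0x1EF
Byte[2]=86: continuation. acc=(acc<<6)|0x06=0x7BC6
Completed: cp=U+7BC6 (starts at byte 0)
Byte[3]=F0: 4-byte lead, need 3 cont bytes. acc=0x0
Byte[4]=AE: continuation. acc=(acc<<6)|0x2E=0x2E
Byte[5]=BC: continuation. acc=(acc<<6)|0x3C=0xBBC
Byte[6]=B1: continuation. acc=(acc<<6)|0x31=0x2EF31
Completed: cp=U+2EF31 (starts at byte 3)
Byte[7]=2A: 1-byte ASCII. cp=U+002A
Byte[8]=FE: INVALID lead byte (not 0xxx/110x/1110/11110)

Answer: 8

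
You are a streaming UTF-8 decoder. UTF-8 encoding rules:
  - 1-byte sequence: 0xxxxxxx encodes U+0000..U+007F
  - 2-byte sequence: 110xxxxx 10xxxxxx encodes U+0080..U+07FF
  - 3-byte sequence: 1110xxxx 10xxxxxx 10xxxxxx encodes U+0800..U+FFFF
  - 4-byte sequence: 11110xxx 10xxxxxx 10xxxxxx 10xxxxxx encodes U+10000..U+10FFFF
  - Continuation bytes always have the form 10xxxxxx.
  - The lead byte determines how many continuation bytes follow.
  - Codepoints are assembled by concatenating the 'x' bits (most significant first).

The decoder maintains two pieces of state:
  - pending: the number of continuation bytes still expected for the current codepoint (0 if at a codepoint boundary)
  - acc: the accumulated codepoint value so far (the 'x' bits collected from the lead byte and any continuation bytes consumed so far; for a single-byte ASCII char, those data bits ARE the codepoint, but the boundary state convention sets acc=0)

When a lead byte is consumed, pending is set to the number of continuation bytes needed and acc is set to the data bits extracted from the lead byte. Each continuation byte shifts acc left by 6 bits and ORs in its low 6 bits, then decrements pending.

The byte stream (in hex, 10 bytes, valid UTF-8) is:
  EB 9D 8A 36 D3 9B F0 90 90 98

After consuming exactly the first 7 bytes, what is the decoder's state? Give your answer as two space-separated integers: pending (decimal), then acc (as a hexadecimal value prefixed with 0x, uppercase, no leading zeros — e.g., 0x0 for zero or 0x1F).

Answer: 3 0x0

Derivation:
Byte[0]=EB: 3-byte lead. pending=2, acc=0xB
Byte[1]=9D: continuation. acc=(acc<<6)|0x1D=0x2DD, pending=1
Byte[2]=8A: continuation. acc=(acc<<6)|0x0A=0xB74A, pending=0
Byte[3]=36: 1-byte. pending=0, acc=0x0
Byte[4]=D3: 2-byte lead. pending=1, acc=0x13
Byte[5]=9B: continuation. acc=(acc<<6)|0x1B=0x4DB, pending=0
Byte[6]=F0: 4-byte lead. pending=3, acc=0x0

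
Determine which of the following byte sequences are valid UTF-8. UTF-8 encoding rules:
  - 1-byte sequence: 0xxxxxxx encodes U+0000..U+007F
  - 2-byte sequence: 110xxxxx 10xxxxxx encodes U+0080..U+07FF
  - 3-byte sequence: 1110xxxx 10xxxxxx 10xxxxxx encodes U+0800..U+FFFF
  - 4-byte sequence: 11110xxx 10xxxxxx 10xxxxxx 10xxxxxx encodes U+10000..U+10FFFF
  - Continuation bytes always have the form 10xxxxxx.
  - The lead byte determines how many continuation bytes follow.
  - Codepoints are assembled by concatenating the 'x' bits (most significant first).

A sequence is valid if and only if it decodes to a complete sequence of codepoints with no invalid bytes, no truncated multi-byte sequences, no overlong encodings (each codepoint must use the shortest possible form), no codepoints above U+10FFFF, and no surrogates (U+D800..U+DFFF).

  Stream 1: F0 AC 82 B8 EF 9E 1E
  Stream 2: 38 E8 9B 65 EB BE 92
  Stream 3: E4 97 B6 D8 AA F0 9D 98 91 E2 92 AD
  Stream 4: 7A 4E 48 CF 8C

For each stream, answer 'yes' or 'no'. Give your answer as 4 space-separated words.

Answer: no no yes yes

Derivation:
Stream 1: error at byte offset 6. INVALID
Stream 2: error at byte offset 3. INVALID
Stream 3: decodes cleanly. VALID
Stream 4: decodes cleanly. VALID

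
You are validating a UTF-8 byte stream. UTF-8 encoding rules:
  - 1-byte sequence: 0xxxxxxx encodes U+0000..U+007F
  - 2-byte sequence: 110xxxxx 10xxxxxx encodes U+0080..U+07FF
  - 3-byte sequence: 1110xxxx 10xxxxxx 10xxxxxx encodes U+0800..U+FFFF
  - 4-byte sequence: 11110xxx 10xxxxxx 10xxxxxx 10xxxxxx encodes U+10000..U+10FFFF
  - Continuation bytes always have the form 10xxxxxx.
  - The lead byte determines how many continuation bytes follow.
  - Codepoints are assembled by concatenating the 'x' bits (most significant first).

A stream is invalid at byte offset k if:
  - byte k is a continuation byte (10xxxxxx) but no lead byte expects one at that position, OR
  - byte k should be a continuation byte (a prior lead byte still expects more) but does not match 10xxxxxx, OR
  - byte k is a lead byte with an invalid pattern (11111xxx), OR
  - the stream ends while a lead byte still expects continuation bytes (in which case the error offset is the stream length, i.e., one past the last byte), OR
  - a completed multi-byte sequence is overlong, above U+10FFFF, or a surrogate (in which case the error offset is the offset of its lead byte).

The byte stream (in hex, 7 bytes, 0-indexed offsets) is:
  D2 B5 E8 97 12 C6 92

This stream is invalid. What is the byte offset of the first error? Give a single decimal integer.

Answer: 4

Derivation:
Byte[0]=D2: 2-byte lead, need 1 cont bytes. acc=0x12
Byte[1]=B5: continuation. acc=(acc<<6)|0x35=0x4B5
Completed: cp=U+04B5 (starts at byte 0)
Byte[2]=E8: 3-byte lead, need 2 cont bytes. acc=0x8
Byte[3]=97: continuation. acc=(acc<<6)|0x17=0x217
Byte[4]=12: expected 10xxxxxx continuation. INVALID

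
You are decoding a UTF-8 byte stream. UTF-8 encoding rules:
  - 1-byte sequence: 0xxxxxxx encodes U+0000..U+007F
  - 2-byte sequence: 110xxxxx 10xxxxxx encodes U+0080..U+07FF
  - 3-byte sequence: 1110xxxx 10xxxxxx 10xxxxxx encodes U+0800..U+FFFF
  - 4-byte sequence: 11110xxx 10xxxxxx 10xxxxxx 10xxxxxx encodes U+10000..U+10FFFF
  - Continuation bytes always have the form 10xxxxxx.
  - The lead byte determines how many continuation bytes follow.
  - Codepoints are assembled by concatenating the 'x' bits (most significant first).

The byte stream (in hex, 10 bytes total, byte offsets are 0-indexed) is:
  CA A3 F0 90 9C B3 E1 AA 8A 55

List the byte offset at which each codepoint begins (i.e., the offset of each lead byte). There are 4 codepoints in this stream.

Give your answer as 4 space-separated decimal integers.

Answer: 0 2 6 9

Derivation:
Byte[0]=CA: 2-byte lead, need 1 cont bytes. acc=0xA
Byte[1]=A3: continuation. acc=(acc<<6)|0x23=0x2A3
Completed: cp=U+02A3 (starts at byte 0)
Byte[2]=F0: 4-byte lead, need 3 cont bytes. acc=0x0
Byte[3]=90: continuation. acc=(acc<<6)|0x10=0x10
Byte[4]=9C: continuation. acc=(acc<<6)|0x1C=0x41C
Byte[5]=B3: continuation. acc=(acc<<6)|0x33=0x10733
Completed: cp=U+10733 (starts at byte 2)
Byte[6]=E1: 3-byte lead, need 2 cont bytes. acc=0x1
Byte[7]=AA: continuation. acc=(acc<<6)|0x2A=0x6A
Byte[8]=8A: continuation. acc=(acc<<6)|0x0A=0x1A8A
Completed: cp=U+1A8A (starts at byte 6)
Byte[9]=55: 1-byte ASCII. cp=U+0055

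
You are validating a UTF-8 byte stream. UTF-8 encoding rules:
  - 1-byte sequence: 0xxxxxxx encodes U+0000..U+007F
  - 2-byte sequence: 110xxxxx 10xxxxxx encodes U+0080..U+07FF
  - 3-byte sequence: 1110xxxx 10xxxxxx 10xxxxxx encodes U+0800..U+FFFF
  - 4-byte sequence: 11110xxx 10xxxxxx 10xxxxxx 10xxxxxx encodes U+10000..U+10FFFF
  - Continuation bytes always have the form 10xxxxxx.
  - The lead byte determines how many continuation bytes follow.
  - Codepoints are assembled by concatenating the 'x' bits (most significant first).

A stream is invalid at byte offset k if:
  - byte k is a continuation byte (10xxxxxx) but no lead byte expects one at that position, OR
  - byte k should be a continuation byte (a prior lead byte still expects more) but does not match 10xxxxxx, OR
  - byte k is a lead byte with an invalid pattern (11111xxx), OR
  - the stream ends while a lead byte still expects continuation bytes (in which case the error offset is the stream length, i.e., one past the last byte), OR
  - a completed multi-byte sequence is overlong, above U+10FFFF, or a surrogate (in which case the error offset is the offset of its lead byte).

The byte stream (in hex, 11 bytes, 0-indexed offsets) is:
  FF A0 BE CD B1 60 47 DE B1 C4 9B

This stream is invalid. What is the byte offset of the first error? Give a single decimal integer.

Answer: 0

Derivation:
Byte[0]=FF: INVALID lead byte (not 0xxx/110x/1110/11110)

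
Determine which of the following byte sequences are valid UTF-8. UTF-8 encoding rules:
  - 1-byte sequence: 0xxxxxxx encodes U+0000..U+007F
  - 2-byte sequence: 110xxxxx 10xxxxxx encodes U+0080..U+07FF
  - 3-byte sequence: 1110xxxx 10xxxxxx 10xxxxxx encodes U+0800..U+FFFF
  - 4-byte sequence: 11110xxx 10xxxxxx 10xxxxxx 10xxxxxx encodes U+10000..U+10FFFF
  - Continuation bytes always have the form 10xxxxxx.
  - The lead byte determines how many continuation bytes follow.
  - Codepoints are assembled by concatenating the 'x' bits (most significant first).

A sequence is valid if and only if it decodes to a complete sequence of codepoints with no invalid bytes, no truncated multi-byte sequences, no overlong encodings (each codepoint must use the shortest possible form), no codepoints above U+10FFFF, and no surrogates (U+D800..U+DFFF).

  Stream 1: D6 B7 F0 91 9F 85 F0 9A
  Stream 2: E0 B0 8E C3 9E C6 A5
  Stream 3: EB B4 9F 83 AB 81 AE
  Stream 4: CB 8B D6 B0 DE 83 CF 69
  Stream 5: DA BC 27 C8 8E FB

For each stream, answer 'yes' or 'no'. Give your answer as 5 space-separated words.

Answer: no yes no no no

Derivation:
Stream 1: error at byte offset 8. INVALID
Stream 2: decodes cleanly. VALID
Stream 3: error at byte offset 3. INVALID
Stream 4: error at byte offset 7. INVALID
Stream 5: error at byte offset 5. INVALID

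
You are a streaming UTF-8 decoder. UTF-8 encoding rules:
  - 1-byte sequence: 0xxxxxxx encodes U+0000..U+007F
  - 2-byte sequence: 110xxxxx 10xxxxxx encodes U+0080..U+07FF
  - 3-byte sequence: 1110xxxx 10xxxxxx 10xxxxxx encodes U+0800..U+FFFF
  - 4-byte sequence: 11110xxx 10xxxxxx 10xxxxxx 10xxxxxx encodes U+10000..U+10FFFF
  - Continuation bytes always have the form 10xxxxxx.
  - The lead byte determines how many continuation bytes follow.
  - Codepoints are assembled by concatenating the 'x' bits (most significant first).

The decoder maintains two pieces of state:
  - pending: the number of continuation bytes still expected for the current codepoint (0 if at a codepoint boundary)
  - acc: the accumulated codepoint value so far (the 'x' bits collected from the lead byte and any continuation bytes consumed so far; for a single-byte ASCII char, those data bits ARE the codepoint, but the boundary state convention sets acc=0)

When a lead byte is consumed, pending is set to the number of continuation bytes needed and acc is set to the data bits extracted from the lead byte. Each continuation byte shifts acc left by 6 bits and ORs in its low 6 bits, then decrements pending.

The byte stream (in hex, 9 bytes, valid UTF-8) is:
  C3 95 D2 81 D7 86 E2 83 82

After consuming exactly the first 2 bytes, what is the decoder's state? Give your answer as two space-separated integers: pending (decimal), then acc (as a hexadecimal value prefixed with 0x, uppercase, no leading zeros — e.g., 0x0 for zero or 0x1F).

Answer: 0 0xD5

Derivation:
Byte[0]=C3: 2-byte lead. pending=1, acc=0x3
Byte[1]=95: continuation. acc=(acc<<6)|0x15=0xD5, pending=0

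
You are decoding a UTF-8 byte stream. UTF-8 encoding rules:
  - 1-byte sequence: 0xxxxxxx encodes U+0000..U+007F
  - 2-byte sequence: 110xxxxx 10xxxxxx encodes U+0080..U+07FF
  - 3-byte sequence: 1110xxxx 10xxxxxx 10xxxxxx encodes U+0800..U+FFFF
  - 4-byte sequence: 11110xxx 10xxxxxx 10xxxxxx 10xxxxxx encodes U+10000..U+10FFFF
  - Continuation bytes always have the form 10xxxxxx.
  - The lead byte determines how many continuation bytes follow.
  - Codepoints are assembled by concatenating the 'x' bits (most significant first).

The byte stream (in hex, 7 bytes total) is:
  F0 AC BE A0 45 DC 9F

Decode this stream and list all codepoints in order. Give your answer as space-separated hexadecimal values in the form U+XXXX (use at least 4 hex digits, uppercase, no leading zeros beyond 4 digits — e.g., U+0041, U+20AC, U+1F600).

Answer: U+2CFA0 U+0045 U+071F

Derivation:
Byte[0]=F0: 4-byte lead, need 3 cont bytes. acc=0x0
Byte[1]=AC: continuation. acc=(acc<<6)|0x2C=0x2C
Byte[2]=BE: continuation. acc=(acc<<6)|0x3E=0xB3E
Byte[3]=A0: continuation. acc=(acc<<6)|0x20=0x2CFA0
Completed: cp=U+2CFA0 (starts at byte 0)
Byte[4]=45: 1-byte ASCII. cp=U+0045
Byte[5]=DC: 2-byte lead, need 1 cont bytes. acc=0x1C
Byte[6]=9F: continuation. acc=(acc<<6)|0x1F=0x71F
Completed: cp=U+071F (starts at byte 5)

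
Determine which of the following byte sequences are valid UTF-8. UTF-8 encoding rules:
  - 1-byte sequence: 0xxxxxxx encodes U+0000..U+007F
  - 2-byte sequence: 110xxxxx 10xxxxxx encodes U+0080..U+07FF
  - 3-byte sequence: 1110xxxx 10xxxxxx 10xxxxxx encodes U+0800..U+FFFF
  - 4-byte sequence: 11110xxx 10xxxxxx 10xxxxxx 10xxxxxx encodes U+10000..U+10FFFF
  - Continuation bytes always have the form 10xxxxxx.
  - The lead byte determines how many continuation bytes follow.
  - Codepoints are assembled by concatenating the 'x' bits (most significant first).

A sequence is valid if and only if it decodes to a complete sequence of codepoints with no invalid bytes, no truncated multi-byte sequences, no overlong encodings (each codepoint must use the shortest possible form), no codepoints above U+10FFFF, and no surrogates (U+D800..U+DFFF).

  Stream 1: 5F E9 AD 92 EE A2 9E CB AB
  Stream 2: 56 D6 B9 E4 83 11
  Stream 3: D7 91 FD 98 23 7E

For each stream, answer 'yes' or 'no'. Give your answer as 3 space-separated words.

Stream 1: decodes cleanly. VALID
Stream 2: error at byte offset 5. INVALID
Stream 3: error at byte offset 2. INVALID

Answer: yes no no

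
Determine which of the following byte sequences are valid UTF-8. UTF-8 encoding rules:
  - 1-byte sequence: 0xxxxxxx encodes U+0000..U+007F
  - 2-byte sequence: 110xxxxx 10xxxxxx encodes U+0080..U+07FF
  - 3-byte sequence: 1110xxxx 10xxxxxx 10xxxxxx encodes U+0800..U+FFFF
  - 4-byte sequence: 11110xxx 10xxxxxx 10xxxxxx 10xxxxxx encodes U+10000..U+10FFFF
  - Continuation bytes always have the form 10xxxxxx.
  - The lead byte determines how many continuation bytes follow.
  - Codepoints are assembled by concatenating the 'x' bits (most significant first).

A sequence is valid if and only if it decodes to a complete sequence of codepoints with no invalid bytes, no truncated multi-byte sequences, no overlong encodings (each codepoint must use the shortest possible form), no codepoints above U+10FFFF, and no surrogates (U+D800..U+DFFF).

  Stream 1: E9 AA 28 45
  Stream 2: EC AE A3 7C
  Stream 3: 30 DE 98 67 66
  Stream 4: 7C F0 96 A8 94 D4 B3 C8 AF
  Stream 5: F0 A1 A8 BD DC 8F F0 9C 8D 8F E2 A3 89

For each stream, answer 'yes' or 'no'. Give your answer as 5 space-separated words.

Answer: no yes yes yes yes

Derivation:
Stream 1: error at byte offset 2. INVALID
Stream 2: decodes cleanly. VALID
Stream 3: decodes cleanly. VALID
Stream 4: decodes cleanly. VALID
Stream 5: decodes cleanly. VALID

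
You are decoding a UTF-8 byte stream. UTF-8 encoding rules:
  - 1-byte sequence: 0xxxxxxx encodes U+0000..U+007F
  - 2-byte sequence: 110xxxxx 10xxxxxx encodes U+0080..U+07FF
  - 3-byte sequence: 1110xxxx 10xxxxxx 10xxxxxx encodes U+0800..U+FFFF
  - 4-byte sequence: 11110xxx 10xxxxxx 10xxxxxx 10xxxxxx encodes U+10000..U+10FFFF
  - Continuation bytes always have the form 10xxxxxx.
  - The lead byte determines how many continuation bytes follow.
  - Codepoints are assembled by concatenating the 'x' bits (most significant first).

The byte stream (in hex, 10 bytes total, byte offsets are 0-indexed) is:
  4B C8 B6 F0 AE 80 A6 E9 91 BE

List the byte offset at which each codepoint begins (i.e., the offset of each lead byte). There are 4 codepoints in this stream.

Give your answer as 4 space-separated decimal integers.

Answer: 0 1 3 7

Derivation:
Byte[0]=4B: 1-byte ASCII. cp=U+004B
Byte[1]=C8: 2-byte lead, need 1 cont bytes. acc=0x8
Byte[2]=B6: continuation. acc=(acc<<6)|0x36=0x236
Completed: cp=U+0236 (starts at byte 1)
Byte[3]=F0: 4-byte lead, need 3 cont bytes. acc=0x0
Byte[4]=AE: continuation. acc=(acc<<6)|0x2E=0x2E
Byte[5]=80: continuation. acc=(acc<<6)|0x00=0xB80
Byte[6]=A6: continuation. acc=(acc<<6)|0x26=0x2E026
Completed: cp=U+2E026 (starts at byte 3)
Byte[7]=E9: 3-byte lead, need 2 cont bytes. acc=0x9
Byte[8]=91: continuation. acc=(acc<<6)|0x11=0x251
Byte[9]=BE: continuation. acc=(acc<<6)|0x3E=0x947E
Completed: cp=U+947E (starts at byte 7)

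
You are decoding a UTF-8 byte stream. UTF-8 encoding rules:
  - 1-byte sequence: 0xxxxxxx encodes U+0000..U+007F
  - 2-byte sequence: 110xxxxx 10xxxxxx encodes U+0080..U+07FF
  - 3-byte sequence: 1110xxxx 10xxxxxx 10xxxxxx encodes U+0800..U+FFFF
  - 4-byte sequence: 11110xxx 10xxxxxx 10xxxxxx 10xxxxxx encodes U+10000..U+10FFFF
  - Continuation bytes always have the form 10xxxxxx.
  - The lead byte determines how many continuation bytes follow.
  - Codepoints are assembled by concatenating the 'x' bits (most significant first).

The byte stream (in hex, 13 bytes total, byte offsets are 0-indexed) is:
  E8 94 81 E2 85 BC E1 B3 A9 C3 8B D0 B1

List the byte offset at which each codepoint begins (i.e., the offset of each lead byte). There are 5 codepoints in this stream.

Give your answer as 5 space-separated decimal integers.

Answer: 0 3 6 9 11

Derivation:
Byte[0]=E8: 3-byte lead, need 2 cont bytes. acc=0x8
Byte[1]=94: continuation. acc=(acc<<6)|0x14=0x214
Byte[2]=81: continuation. acc=(acc<<6)|0x01=0x8501
Completed: cp=U+8501 (starts at byte 0)
Byte[3]=E2: 3-byte lead, need 2 cont bytes. acc=0x2
Byte[4]=85: continuation. acc=(acc<<6)|0x05=0x85
Byte[5]=BC: continuation. acc=(acc<<6)|0x3C=0x217C
Completed: cp=U+217C (starts at byte 3)
Byte[6]=E1: 3-byte lead, need 2 cont bytes. acc=0x1
Byte[7]=B3: continuation. acc=(acc<<6)|0x33=0x73
Byte[8]=A9: continuation. acc=(acc<<6)|0x29=0x1CE9
Completed: cp=U+1CE9 (starts at byte 6)
Byte[9]=C3: 2-byte lead, need 1 cont bytes. acc=0x3
Byte[10]=8B: continuation. acc=(acc<<6)|0x0B=0xCB
Completed: cp=U+00CB (starts at byte 9)
Byte[11]=D0: 2-byte lead, need 1 cont bytes. acc=0x10
Byte[12]=B1: continuation. acc=(acc<<6)|0x31=0x431
Completed: cp=U+0431 (starts at byte 11)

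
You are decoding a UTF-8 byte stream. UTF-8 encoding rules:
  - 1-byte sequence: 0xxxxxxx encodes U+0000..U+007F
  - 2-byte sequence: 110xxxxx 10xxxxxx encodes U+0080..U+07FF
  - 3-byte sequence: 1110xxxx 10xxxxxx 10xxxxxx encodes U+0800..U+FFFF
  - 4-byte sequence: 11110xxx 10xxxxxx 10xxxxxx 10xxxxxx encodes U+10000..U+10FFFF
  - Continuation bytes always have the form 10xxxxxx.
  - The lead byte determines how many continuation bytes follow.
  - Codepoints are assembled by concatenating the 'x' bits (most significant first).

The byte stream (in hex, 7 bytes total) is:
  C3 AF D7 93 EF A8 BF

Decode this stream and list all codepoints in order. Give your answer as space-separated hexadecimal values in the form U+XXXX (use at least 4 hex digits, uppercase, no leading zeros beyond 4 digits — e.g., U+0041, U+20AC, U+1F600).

Byte[0]=C3: 2-byte lead, need 1 cont bytes. acc=0x3
Byte[1]=AF: continuation. acc=(acc<<6)|0x2F=0xEF
Completed: cp=U+00EF (starts at byte 0)
Byte[2]=D7: 2-byte lead, need 1 cont bytes. acc=0x17
Byte[3]=93: continuation. acc=(acc<<6)|0x13=0x5D3
Completed: cp=U+05D3 (starts at byte 2)
Byte[4]=EF: 3-byte lead, need 2 cont bytes. acc=0xF
Byte[5]=A8: continuation. acc=(acc<<6)|0x28=0x3E8
Byte[6]=BF: continuation. acc=(acc<<6)|0x3F=0xFA3F
Completed: cp=U+FA3F (starts at byte 4)

Answer: U+00EF U+05D3 U+FA3F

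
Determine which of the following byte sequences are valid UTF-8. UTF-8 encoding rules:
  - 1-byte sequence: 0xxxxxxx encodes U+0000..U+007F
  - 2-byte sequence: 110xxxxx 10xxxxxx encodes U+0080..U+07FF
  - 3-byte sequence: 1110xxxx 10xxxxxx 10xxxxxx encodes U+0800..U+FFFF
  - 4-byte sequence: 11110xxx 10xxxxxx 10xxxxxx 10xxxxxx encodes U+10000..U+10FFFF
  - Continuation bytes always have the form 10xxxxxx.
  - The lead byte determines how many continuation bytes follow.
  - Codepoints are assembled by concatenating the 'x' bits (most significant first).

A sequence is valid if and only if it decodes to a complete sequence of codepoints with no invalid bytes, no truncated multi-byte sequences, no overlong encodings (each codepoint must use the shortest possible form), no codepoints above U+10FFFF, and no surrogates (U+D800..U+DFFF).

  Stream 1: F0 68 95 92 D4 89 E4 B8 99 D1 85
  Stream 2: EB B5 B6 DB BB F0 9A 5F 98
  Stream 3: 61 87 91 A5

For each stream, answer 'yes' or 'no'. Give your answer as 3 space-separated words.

Answer: no no no

Derivation:
Stream 1: error at byte offset 1. INVALID
Stream 2: error at byte offset 7. INVALID
Stream 3: error at byte offset 1. INVALID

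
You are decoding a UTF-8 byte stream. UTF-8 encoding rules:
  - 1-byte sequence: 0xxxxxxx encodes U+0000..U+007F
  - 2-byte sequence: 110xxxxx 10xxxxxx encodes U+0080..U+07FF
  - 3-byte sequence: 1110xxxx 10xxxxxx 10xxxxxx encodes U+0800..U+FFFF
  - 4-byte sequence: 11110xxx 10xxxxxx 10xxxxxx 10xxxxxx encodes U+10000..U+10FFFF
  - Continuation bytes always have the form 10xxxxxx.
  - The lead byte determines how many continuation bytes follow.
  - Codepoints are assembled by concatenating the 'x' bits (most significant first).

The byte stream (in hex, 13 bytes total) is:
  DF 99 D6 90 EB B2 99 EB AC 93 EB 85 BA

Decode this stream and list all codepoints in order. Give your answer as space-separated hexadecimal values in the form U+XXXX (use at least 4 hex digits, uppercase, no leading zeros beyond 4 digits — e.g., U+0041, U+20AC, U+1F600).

Answer: U+07D9 U+0590 U+BC99 U+BB13 U+B17A

Derivation:
Byte[0]=DF: 2-byte lead, need 1 cont bytes. acc=0x1F
Byte[1]=99: continuation. acc=(acc<<6)|0x19=0x7D9
Completed: cp=U+07D9 (starts at byte 0)
Byte[2]=D6: 2-byte lead, need 1 cont bytes. acc=0x16
Byte[3]=90: continuation. acc=(acc<<6)|0x10=0x590
Completed: cp=U+0590 (starts at byte 2)
Byte[4]=EB: 3-byte lead, need 2 cont bytes. acc=0xB
Byte[5]=B2: continuation. acc=(acc<<6)|0x32=0x2F2
Byte[6]=99: continuation. acc=(acc<<6)|0x19=0xBC99
Completed: cp=U+BC99 (starts at byte 4)
Byte[7]=EB: 3-byte lead, need 2 cont bytes. acc=0xB
Byte[8]=AC: continuation. acc=(acc<<6)|0x2C=0x2EC
Byte[9]=93: continuation. acc=(acc<<6)|0x13=0xBB13
Completed: cp=U+BB13 (starts at byte 7)
Byte[10]=EB: 3-byte lead, need 2 cont bytes. acc=0xB
Byte[11]=85: continuation. acc=(acc<<6)|0x05=0x2C5
Byte[12]=BA: continuation. acc=(acc<<6)|0x3A=0xB17A
Completed: cp=U+B17A (starts at byte 10)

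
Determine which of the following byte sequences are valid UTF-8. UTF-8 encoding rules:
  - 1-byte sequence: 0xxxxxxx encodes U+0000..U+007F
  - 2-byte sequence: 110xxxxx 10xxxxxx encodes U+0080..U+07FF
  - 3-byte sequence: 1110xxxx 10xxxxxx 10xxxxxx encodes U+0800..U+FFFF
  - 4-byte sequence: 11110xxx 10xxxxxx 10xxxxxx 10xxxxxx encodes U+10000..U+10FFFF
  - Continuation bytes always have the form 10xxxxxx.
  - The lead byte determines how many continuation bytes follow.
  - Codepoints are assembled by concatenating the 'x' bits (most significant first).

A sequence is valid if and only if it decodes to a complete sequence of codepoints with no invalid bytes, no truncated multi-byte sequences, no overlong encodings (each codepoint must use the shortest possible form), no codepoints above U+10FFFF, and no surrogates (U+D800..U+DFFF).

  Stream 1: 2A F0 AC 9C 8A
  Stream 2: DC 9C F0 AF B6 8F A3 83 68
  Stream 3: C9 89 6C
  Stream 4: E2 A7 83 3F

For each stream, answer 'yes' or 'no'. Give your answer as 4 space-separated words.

Stream 1: decodes cleanly. VALID
Stream 2: error at byte offset 6. INVALID
Stream 3: decodes cleanly. VALID
Stream 4: decodes cleanly. VALID

Answer: yes no yes yes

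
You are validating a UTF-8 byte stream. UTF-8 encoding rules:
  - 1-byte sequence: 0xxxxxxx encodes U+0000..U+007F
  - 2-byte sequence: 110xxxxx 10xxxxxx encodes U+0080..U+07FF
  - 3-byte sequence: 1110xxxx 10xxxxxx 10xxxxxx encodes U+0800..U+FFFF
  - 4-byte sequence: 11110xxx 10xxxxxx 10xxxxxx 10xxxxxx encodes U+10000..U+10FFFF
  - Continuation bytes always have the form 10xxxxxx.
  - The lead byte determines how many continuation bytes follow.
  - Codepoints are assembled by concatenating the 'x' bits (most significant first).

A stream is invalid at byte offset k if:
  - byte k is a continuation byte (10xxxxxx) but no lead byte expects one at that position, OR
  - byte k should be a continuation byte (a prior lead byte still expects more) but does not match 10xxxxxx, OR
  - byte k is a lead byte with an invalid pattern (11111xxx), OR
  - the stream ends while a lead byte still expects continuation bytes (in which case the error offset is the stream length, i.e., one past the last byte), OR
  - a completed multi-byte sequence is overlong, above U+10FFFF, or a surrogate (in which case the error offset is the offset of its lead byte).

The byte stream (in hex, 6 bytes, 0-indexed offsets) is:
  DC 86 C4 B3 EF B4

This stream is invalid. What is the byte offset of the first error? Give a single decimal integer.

Answer: 6

Derivation:
Byte[0]=DC: 2-byte lead, need 1 cont bytes. acc=0x1C
Byte[1]=86: continuation. acc=(acc<<6)|0x06=0x706
Completed: cp=U+0706 (starts at byte 0)
Byte[2]=C4: 2-byte lead, need 1 cont bytes. acc=0x4
Byte[3]=B3: continuation. acc=(acc<<6)|0x33=0x133
Completed: cp=U+0133 (starts at byte 2)
Byte[4]=EF: 3-byte lead, need 2 cont bytes. acc=0xF
Byte[5]=B4: continuation. acc=(acc<<6)|0x34=0x3F4
Byte[6]: stream ended, expected continuation. INVALID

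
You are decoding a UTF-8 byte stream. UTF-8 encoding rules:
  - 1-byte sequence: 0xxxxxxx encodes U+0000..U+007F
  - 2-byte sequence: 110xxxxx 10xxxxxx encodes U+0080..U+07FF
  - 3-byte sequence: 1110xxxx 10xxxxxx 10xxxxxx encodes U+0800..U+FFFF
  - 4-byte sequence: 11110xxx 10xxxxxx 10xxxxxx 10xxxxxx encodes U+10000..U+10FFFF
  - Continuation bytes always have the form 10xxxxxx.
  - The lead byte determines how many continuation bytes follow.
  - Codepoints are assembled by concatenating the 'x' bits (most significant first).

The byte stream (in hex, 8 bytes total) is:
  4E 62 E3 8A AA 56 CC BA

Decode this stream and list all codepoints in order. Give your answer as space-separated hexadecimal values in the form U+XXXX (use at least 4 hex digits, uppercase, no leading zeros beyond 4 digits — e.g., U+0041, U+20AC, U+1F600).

Answer: U+004E U+0062 U+32AA U+0056 U+033A

Derivation:
Byte[0]=4E: 1-byte ASCII. cp=U+004E
Byte[1]=62: 1-byte ASCII. cp=U+0062
Byte[2]=E3: 3-byte lead, need 2 cont bytes. acc=0x3
Byte[3]=8A: continuation. acc=(acc<<6)|0x0A=0xCA
Byte[4]=AA: continuation. acc=(acc<<6)|0x2A=0x32AA
Completed: cp=U+32AA (starts at byte 2)
Byte[5]=56: 1-byte ASCII. cp=U+0056
Byte[6]=CC: 2-byte lead, need 1 cont bytes. acc=0xC
Byte[7]=BA: continuation. acc=(acc<<6)|0x3A=0x33A
Completed: cp=U+033A (starts at byte 6)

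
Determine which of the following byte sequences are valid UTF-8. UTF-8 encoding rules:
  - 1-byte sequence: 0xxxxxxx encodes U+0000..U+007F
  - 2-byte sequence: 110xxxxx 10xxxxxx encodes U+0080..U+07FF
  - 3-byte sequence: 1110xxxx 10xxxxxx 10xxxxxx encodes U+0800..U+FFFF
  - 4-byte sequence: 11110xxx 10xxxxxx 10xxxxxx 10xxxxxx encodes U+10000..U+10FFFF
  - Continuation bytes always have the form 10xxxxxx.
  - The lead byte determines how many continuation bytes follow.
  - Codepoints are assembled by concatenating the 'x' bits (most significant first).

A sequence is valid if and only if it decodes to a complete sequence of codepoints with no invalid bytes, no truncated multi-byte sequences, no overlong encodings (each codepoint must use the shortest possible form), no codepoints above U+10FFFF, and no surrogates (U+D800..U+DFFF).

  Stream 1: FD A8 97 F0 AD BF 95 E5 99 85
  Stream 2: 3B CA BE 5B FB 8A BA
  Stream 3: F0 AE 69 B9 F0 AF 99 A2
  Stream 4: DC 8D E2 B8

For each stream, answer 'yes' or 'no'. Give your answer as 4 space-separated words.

Answer: no no no no

Derivation:
Stream 1: error at byte offset 0. INVALID
Stream 2: error at byte offset 4. INVALID
Stream 3: error at byte offset 2. INVALID
Stream 4: error at byte offset 4. INVALID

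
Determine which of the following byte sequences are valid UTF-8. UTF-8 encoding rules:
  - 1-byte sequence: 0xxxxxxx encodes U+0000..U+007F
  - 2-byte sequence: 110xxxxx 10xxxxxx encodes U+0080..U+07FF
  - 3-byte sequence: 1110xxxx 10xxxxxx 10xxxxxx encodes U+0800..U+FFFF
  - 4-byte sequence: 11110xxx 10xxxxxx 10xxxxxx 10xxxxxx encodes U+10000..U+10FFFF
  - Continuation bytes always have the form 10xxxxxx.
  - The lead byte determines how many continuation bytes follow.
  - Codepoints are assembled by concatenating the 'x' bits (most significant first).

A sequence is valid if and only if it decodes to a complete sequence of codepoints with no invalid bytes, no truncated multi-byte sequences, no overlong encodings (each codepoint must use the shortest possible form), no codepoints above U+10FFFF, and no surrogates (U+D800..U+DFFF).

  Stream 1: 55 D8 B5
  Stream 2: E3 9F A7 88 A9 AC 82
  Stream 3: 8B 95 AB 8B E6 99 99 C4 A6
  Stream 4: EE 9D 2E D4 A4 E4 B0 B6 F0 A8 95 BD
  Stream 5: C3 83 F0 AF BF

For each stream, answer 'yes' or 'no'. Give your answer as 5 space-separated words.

Answer: yes no no no no

Derivation:
Stream 1: decodes cleanly. VALID
Stream 2: error at byte offset 3. INVALID
Stream 3: error at byte offset 0. INVALID
Stream 4: error at byte offset 2. INVALID
Stream 5: error at byte offset 5. INVALID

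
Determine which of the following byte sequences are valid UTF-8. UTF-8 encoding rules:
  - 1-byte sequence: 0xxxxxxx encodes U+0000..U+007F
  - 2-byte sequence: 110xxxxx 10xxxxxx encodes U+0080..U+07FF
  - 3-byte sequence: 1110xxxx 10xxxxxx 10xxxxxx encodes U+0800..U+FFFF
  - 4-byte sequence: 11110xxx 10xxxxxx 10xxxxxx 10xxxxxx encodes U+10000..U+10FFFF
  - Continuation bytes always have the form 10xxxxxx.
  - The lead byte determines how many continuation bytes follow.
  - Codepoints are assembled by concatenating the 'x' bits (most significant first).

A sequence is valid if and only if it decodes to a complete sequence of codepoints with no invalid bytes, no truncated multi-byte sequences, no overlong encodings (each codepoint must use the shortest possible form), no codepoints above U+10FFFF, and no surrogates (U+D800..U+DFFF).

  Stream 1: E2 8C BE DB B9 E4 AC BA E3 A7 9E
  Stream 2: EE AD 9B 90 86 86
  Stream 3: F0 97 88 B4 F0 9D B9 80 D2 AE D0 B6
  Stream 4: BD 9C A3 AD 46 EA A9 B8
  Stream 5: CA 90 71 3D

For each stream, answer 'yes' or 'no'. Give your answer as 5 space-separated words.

Stream 1: decodes cleanly. VALID
Stream 2: error at byte offset 3. INVALID
Stream 3: decodes cleanly. VALID
Stream 4: error at byte offset 0. INVALID
Stream 5: decodes cleanly. VALID

Answer: yes no yes no yes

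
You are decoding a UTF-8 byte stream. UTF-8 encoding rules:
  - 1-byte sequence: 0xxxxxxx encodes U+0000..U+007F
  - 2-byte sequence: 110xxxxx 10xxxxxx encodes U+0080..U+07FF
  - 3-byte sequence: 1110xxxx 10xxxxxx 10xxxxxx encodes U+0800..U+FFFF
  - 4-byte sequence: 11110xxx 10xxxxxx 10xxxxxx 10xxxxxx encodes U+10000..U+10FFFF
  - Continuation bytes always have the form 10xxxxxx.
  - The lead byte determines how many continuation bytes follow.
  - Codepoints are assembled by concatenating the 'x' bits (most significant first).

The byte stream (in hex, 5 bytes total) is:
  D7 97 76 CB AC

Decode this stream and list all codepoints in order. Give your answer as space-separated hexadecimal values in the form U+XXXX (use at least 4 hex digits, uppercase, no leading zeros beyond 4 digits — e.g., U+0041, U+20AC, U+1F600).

Byte[0]=D7: 2-byte lead, need 1 cont bytes. acc=0x17
Byte[1]=97: continuation. acc=(acc<<6)|0x17=0x5D7
Completed: cp=U+05D7 (starts at byte 0)
Byte[2]=76: 1-byte ASCII. cp=U+0076
Byte[3]=CB: 2-byte lead, need 1 cont bytes. acc=0xB
Byte[4]=AC: continuation. acc=(acc<<6)|0x2C=0x2EC
Completed: cp=U+02EC (starts at byte 3)

Answer: U+05D7 U+0076 U+02EC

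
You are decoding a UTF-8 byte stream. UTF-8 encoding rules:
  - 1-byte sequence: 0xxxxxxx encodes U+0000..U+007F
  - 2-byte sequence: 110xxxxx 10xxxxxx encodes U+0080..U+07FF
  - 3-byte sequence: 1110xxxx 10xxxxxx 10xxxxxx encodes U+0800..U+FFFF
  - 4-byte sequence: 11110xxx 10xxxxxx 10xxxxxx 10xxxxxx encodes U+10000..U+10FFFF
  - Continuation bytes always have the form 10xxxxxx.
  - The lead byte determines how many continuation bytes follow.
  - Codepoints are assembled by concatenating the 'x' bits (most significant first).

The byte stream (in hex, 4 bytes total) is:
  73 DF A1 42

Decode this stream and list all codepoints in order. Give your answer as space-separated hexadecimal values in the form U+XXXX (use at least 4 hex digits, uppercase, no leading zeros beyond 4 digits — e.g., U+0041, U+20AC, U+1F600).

Answer: U+0073 U+07E1 U+0042

Derivation:
Byte[0]=73: 1-byte ASCII. cp=U+0073
Byte[1]=DF: 2-byte lead, need 1 cont bytes. acc=0x1F
Byte[2]=A1: continuation. acc=(acc<<6)|0x21=0x7E1
Completed: cp=U+07E1 (starts at byte 1)
Byte[3]=42: 1-byte ASCII. cp=U+0042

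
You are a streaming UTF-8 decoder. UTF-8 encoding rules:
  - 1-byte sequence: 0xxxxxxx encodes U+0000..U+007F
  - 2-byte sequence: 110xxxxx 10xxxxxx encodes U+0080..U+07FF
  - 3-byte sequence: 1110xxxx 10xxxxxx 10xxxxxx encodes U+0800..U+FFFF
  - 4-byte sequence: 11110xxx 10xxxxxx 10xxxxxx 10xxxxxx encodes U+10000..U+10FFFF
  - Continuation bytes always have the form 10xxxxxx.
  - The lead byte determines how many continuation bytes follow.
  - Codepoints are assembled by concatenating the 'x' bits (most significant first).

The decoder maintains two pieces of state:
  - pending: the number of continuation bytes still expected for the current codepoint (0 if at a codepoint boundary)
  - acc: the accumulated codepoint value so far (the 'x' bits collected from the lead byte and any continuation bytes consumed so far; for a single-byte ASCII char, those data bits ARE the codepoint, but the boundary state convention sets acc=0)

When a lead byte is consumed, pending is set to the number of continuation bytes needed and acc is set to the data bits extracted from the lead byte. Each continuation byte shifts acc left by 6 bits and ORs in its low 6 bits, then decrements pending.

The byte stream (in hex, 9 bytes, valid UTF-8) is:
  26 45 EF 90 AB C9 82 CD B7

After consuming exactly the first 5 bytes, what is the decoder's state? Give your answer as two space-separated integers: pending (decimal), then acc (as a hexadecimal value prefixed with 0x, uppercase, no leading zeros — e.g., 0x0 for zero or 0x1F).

Answer: 0 0xF42B

Derivation:
Byte[0]=26: 1-byte. pending=0, acc=0x0
Byte[1]=45: 1-byte. pending=0, acc=0x0
Byte[2]=EF: 3-byte lead. pending=2, acc=0xF
Byte[3]=90: continuation. acc=(acc<<6)|0x10=0x3D0, pending=1
Byte[4]=AB: continuation. acc=(acc<<6)|0x2B=0xF42B, pending=0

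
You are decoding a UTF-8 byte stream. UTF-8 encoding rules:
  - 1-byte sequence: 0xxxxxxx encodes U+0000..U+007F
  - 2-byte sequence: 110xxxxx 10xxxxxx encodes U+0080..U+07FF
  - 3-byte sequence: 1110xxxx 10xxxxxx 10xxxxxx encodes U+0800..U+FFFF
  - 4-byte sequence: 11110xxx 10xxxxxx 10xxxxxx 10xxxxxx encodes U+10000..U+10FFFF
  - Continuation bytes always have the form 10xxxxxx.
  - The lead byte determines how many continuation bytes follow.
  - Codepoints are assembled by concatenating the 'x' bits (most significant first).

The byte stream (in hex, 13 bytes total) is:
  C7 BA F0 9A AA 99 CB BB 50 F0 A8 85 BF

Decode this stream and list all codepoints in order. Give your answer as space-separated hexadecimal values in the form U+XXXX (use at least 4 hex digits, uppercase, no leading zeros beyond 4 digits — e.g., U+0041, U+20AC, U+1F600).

Answer: U+01FA U+1AA99 U+02FB U+0050 U+2817F

Derivation:
Byte[0]=C7: 2-byte lead, need 1 cont bytes. acc=0x7
Byte[1]=BA: continuation. acc=(acc<<6)|0x3A=0x1FA
Completed: cp=U+01FA (starts at byte 0)
Byte[2]=F0: 4-byte lead, need 3 cont bytes. acc=0x0
Byte[3]=9A: continuation. acc=(acc<<6)|0x1A=0x1A
Byte[4]=AA: continuation. acc=(acc<<6)|0x2A=0x6AA
Byte[5]=99: continuation. acc=(acc<<6)|0x19=0x1AA99
Completed: cp=U+1AA99 (starts at byte 2)
Byte[6]=CB: 2-byte lead, need 1 cont bytes. acc=0xB
Byte[7]=BB: continuation. acc=(acc<<6)|0x3B=0x2FB
Completed: cp=U+02FB (starts at byte 6)
Byte[8]=50: 1-byte ASCII. cp=U+0050
Byte[9]=F0: 4-byte lead, need 3 cont bytes. acc=0x0
Byte[10]=A8: continuation. acc=(acc<<6)|0x28=0x28
Byte[11]=85: continuation. acc=(acc<<6)|0x05=0xA05
Byte[12]=BF: continuation. acc=(acc<<6)|0x3F=0x2817F
Completed: cp=U+2817F (starts at byte 9)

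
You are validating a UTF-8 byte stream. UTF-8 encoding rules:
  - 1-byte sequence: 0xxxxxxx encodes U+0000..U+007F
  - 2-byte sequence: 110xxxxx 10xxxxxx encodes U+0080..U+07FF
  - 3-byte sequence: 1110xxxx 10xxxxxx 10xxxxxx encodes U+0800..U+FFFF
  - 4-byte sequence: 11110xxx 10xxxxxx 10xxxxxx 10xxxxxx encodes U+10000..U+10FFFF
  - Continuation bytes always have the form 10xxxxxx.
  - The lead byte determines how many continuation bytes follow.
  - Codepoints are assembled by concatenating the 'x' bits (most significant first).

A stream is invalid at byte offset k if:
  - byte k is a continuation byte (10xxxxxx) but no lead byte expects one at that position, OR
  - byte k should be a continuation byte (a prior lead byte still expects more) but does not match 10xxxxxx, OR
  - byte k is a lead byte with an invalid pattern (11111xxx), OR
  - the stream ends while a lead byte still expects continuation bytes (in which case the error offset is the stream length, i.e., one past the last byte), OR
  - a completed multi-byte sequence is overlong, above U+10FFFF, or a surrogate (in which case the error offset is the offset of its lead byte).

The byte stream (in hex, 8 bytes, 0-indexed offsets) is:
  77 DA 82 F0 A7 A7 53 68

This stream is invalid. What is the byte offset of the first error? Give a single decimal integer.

Byte[0]=77: 1-byte ASCII. cp=U+0077
Byte[1]=DA: 2-byte lead, need 1 cont bytes. acc=0x1A
Byte[2]=82: continuation. acc=(acc<<6)|0x02=0x682
Completed: cp=U+0682 (starts at byte 1)
Byte[3]=F0: 4-byte lead, need 3 cont bytes. acc=0x0
Byte[4]=A7: continuation. acc=(acc<<6)|0x27=0x27
Byte[5]=A7: continuation. acc=(acc<<6)|0x27=0x9E7
Byte[6]=53: expected 10xxxxxx continuation. INVALID

Answer: 6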